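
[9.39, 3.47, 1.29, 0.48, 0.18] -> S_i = 9.39*0.37^i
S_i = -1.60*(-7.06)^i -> [-1.6, 11.3, -79.75, 563.03, -3975.02]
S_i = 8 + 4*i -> [8, 12, 16, 20, 24]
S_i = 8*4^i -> [8, 32, 128, 512, 2048]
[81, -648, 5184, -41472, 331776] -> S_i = 81*-8^i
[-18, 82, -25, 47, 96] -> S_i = Random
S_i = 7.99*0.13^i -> [7.99, 1.04, 0.14, 0.02, 0.0]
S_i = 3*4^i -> [3, 12, 48, 192, 768]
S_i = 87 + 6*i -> [87, 93, 99, 105, 111]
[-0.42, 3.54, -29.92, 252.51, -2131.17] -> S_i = -0.42*(-8.44)^i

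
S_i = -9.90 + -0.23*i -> [-9.9, -10.13, -10.36, -10.59, -10.82]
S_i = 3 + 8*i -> [3, 11, 19, 27, 35]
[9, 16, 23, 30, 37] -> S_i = 9 + 7*i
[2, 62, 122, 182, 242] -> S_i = 2 + 60*i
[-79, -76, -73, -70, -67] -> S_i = -79 + 3*i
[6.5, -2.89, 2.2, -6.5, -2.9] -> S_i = Random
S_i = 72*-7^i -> [72, -504, 3528, -24696, 172872]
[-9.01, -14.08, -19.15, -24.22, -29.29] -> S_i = -9.01 + -5.07*i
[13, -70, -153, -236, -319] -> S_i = 13 + -83*i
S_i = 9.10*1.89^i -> [9.1, 17.2, 32.51, 61.44, 116.12]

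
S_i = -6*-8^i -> [-6, 48, -384, 3072, -24576]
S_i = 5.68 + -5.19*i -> [5.68, 0.49, -4.7, -9.89, -15.08]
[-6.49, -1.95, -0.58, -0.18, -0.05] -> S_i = -6.49*0.30^i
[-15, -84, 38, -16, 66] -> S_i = Random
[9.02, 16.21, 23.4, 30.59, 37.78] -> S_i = 9.02 + 7.19*i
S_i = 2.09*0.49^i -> [2.09, 1.02, 0.5, 0.25, 0.12]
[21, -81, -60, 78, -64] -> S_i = Random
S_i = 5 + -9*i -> [5, -4, -13, -22, -31]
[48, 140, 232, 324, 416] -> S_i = 48 + 92*i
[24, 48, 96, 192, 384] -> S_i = 24*2^i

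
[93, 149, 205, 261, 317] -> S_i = 93 + 56*i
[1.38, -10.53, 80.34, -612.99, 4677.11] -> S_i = 1.38*(-7.63)^i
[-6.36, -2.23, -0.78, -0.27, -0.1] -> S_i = -6.36*0.35^i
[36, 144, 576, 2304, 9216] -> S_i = 36*4^i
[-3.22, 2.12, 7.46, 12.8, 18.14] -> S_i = -3.22 + 5.34*i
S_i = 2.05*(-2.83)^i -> [2.05, -5.8, 16.42, -46.46, 131.49]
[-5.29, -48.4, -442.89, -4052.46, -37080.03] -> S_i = -5.29*9.15^i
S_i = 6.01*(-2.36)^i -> [6.01, -14.18, 33.47, -79.0, 186.43]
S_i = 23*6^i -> [23, 138, 828, 4968, 29808]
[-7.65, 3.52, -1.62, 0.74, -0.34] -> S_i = -7.65*(-0.46)^i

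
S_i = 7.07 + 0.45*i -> [7.07, 7.52, 7.97, 8.42, 8.87]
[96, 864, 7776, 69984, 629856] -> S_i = 96*9^i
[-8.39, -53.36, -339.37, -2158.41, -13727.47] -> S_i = -8.39*6.36^i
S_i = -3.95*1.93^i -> [-3.95, -7.62, -14.71, -28.4, -54.81]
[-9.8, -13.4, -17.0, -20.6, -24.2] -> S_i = -9.80 + -3.60*i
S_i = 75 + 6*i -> [75, 81, 87, 93, 99]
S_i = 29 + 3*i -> [29, 32, 35, 38, 41]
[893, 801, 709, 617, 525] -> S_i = 893 + -92*i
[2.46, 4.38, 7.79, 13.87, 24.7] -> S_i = 2.46*1.78^i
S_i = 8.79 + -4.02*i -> [8.79, 4.77, 0.75, -3.27, -7.29]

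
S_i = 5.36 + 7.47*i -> [5.36, 12.83, 20.3, 27.77, 35.24]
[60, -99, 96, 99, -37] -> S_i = Random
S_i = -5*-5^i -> [-5, 25, -125, 625, -3125]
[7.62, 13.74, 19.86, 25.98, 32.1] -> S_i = 7.62 + 6.12*i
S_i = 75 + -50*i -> [75, 25, -25, -75, -125]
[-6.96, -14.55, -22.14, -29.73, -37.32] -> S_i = -6.96 + -7.59*i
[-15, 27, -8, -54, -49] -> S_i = Random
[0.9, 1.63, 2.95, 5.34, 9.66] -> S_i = 0.90*1.81^i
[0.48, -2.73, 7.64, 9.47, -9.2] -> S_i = Random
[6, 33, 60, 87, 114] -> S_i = 6 + 27*i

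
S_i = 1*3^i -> [1, 3, 9, 27, 81]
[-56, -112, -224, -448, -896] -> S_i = -56*2^i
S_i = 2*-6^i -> [2, -12, 72, -432, 2592]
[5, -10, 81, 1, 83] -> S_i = Random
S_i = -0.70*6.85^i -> [-0.7, -4.79, -32.85, -224.99, -1541.2]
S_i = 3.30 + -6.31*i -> [3.3, -3.01, -9.32, -15.63, -21.94]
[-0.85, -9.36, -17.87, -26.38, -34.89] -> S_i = -0.85 + -8.51*i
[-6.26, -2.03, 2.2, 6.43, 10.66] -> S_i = -6.26 + 4.23*i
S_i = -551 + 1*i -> [-551, -550, -549, -548, -547]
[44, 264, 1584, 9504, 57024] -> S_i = 44*6^i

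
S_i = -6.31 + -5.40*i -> [-6.31, -11.71, -17.11, -22.51, -27.91]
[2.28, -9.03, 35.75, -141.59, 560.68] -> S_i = 2.28*(-3.96)^i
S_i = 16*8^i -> [16, 128, 1024, 8192, 65536]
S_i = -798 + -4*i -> [-798, -802, -806, -810, -814]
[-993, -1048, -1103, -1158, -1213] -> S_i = -993 + -55*i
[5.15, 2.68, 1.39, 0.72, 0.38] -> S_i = 5.15*0.52^i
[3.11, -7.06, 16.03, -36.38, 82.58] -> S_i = 3.11*(-2.27)^i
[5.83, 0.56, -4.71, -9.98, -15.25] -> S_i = 5.83 + -5.27*i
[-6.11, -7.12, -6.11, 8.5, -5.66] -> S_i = Random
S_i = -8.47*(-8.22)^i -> [-8.47, 69.62, -572.3, 4704.34, -38669.69]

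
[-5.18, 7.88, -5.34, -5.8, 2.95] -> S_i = Random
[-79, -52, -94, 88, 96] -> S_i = Random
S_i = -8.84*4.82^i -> [-8.84, -42.61, -205.37, -989.9, -4771.34]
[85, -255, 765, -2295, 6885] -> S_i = 85*-3^i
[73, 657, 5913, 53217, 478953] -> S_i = 73*9^i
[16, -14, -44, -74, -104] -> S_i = 16 + -30*i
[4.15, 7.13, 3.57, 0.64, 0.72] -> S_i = Random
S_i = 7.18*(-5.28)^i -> [7.18, -37.91, 200.17, -1056.88, 5580.33]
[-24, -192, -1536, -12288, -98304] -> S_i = -24*8^i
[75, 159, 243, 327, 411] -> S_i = 75 + 84*i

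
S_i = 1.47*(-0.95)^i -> [1.47, -1.4, 1.33, -1.26, 1.2]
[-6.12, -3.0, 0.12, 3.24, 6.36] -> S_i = -6.12 + 3.12*i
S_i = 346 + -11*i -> [346, 335, 324, 313, 302]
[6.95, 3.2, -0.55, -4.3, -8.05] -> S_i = 6.95 + -3.75*i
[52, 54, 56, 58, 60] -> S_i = 52 + 2*i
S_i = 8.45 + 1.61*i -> [8.45, 10.06, 11.67, 13.28, 14.89]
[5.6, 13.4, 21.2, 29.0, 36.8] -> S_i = 5.60 + 7.80*i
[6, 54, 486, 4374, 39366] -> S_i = 6*9^i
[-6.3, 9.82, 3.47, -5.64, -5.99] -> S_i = Random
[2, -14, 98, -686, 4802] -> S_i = 2*-7^i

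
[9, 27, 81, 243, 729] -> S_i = 9*3^i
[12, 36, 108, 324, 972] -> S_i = 12*3^i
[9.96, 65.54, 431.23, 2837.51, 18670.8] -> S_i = 9.96*6.58^i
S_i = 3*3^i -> [3, 9, 27, 81, 243]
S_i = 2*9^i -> [2, 18, 162, 1458, 13122]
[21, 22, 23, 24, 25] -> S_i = 21 + 1*i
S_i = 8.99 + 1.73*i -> [8.99, 10.72, 12.45, 14.18, 15.91]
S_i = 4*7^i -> [4, 28, 196, 1372, 9604]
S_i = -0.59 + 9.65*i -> [-0.59, 9.06, 18.71, 28.36, 38.01]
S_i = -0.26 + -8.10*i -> [-0.26, -8.36, -16.46, -24.56, -32.66]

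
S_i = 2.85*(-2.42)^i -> [2.85, -6.9, 16.69, -40.39, 97.75]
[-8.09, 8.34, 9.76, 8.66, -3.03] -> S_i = Random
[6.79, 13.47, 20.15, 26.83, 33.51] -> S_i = 6.79 + 6.68*i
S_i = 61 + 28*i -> [61, 89, 117, 145, 173]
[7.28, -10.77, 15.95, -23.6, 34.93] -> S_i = 7.28*(-1.48)^i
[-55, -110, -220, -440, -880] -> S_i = -55*2^i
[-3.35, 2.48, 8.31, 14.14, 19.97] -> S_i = -3.35 + 5.83*i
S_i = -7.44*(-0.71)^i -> [-7.44, 5.28, -3.75, 2.66, -1.89]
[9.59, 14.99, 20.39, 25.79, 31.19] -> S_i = 9.59 + 5.40*i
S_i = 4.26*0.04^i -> [4.26, 0.17, 0.01, 0.0, 0.0]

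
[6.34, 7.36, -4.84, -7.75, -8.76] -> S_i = Random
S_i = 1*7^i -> [1, 7, 49, 343, 2401]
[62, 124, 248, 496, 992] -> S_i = 62*2^i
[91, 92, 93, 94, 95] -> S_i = 91 + 1*i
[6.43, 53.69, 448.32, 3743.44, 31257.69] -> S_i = 6.43*8.35^i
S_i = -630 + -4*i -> [-630, -634, -638, -642, -646]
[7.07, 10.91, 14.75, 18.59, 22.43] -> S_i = 7.07 + 3.84*i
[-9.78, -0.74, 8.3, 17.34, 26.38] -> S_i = -9.78 + 9.04*i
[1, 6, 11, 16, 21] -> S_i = 1 + 5*i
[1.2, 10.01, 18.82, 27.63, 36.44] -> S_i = 1.20 + 8.81*i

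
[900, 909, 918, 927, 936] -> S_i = 900 + 9*i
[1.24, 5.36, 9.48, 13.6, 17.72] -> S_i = 1.24 + 4.12*i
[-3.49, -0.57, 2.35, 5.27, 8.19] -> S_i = -3.49 + 2.92*i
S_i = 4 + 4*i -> [4, 8, 12, 16, 20]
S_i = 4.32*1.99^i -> [4.32, 8.6, 17.11, 34.04, 67.75]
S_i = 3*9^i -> [3, 27, 243, 2187, 19683]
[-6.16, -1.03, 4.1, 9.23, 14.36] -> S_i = -6.16 + 5.13*i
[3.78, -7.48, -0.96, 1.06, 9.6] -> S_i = Random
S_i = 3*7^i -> [3, 21, 147, 1029, 7203]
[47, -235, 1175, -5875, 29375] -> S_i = 47*-5^i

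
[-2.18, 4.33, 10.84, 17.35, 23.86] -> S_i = -2.18 + 6.51*i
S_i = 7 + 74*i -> [7, 81, 155, 229, 303]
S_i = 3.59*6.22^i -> [3.59, 22.33, 138.89, 863.9, 5373.48]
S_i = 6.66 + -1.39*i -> [6.66, 5.27, 3.88, 2.49, 1.1]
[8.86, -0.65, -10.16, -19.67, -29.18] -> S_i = 8.86 + -9.51*i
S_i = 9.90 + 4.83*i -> [9.9, 14.73, 19.56, 24.39, 29.22]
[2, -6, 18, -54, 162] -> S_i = 2*-3^i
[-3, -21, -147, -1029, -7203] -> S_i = -3*7^i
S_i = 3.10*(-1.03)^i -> [3.1, -3.19, 3.29, -3.39, 3.49]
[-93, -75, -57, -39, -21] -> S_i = -93 + 18*i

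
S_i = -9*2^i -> [-9, -18, -36, -72, -144]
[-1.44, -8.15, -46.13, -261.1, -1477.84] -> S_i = -1.44*5.66^i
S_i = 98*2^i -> [98, 196, 392, 784, 1568]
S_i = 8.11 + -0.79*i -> [8.11, 7.32, 6.53, 5.74, 4.95]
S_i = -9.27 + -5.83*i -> [-9.27, -15.1, -20.93, -26.76, -32.59]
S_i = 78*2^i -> [78, 156, 312, 624, 1248]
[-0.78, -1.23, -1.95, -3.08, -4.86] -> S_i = -0.78*1.58^i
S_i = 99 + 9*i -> [99, 108, 117, 126, 135]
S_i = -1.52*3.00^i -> [-1.52, -4.56, -13.68, -41.04, -123.12]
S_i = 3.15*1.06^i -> [3.15, 3.34, 3.54, 3.75, 3.98]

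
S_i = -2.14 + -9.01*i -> [-2.14, -11.15, -20.16, -29.17, -38.18]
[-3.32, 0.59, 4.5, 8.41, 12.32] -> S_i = -3.32 + 3.91*i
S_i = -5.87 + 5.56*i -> [-5.87, -0.31, 5.25, 10.81, 16.37]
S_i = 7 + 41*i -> [7, 48, 89, 130, 171]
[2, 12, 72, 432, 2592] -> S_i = 2*6^i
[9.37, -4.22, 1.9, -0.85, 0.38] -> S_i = 9.37*(-0.45)^i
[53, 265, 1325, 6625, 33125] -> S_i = 53*5^i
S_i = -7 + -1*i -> [-7, -8, -9, -10, -11]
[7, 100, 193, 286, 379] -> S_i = 7 + 93*i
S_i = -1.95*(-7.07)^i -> [-1.95, 13.79, -97.47, 689.12, -4872.06]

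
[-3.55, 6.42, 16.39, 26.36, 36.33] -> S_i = -3.55 + 9.97*i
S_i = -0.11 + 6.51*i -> [-0.11, 6.4, 12.91, 19.42, 25.93]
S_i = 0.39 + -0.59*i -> [0.39, -0.2, -0.79, -1.38, -1.97]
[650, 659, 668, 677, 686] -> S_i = 650 + 9*i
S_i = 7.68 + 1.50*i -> [7.68, 9.18, 10.68, 12.18, 13.68]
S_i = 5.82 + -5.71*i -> [5.82, 0.11, -5.6, -11.31, -17.02]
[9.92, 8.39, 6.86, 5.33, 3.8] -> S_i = 9.92 + -1.53*i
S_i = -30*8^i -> [-30, -240, -1920, -15360, -122880]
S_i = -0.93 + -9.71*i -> [-0.93, -10.64, -20.35, -30.06, -39.77]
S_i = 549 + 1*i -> [549, 550, 551, 552, 553]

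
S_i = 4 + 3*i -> [4, 7, 10, 13, 16]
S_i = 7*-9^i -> [7, -63, 567, -5103, 45927]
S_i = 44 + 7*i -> [44, 51, 58, 65, 72]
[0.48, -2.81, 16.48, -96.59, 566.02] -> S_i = 0.48*(-5.86)^i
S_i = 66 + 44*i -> [66, 110, 154, 198, 242]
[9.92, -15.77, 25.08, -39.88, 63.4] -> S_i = 9.92*(-1.59)^i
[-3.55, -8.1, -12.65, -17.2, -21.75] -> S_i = -3.55 + -4.55*i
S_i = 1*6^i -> [1, 6, 36, 216, 1296]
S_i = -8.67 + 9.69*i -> [-8.67, 1.02, 10.71, 20.4, 30.09]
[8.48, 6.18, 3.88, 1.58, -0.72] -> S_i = 8.48 + -2.30*i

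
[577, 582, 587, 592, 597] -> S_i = 577 + 5*i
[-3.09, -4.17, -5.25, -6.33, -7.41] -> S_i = -3.09 + -1.08*i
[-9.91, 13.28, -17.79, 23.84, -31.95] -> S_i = -9.91*(-1.34)^i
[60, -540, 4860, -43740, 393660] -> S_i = 60*-9^i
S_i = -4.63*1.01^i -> [-4.63, -4.68, -4.72, -4.77, -4.82]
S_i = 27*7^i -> [27, 189, 1323, 9261, 64827]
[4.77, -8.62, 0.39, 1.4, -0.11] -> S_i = Random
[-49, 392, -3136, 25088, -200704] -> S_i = -49*-8^i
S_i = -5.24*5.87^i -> [-5.24, -30.76, -180.55, -1059.85, -6221.34]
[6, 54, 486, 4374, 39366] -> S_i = 6*9^i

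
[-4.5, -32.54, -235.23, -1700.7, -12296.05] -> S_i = -4.50*7.23^i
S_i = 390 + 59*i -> [390, 449, 508, 567, 626]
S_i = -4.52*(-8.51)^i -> [-4.52, 38.47, -327.34, 2785.65, -23705.91]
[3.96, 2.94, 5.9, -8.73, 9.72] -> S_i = Random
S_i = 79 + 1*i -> [79, 80, 81, 82, 83]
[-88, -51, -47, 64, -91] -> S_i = Random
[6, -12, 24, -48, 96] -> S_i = 6*-2^i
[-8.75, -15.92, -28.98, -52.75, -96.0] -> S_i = -8.75*1.82^i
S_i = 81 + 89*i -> [81, 170, 259, 348, 437]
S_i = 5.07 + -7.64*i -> [5.07, -2.57, -10.21, -17.85, -25.49]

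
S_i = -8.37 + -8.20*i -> [-8.37, -16.57, -24.77, -32.97, -41.17]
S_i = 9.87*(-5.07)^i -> [9.87, -50.04, 253.71, -1286.3, 6521.52]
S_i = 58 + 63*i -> [58, 121, 184, 247, 310]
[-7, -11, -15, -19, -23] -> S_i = -7 + -4*i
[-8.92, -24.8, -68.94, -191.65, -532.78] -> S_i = -8.92*2.78^i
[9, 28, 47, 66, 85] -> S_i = 9 + 19*i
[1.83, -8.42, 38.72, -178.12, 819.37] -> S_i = 1.83*(-4.60)^i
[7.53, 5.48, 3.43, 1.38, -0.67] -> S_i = 7.53 + -2.05*i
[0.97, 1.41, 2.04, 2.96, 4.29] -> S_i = 0.97*1.45^i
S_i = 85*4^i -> [85, 340, 1360, 5440, 21760]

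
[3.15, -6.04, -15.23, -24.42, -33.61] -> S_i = 3.15 + -9.19*i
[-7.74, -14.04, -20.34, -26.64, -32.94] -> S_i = -7.74 + -6.30*i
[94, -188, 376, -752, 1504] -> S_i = 94*-2^i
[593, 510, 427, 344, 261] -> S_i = 593 + -83*i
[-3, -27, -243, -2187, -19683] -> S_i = -3*9^i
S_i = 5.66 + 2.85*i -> [5.66, 8.51, 11.36, 14.21, 17.06]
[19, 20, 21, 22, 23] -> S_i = 19 + 1*i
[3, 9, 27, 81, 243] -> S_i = 3*3^i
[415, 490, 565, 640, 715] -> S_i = 415 + 75*i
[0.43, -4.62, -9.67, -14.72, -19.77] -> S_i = 0.43 + -5.05*i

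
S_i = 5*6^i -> [5, 30, 180, 1080, 6480]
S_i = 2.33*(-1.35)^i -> [2.33, -3.15, 4.25, -5.73, 7.74]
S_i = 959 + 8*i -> [959, 967, 975, 983, 991]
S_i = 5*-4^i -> [5, -20, 80, -320, 1280]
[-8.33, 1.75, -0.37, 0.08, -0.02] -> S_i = -8.33*(-0.21)^i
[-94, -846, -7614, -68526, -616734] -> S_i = -94*9^i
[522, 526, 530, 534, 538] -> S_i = 522 + 4*i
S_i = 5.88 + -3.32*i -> [5.88, 2.56, -0.76, -4.08, -7.4]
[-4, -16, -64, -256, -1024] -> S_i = -4*4^i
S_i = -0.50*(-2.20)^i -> [-0.5, 1.1, -2.42, 5.32, -11.71]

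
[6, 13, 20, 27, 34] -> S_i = 6 + 7*i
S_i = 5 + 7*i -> [5, 12, 19, 26, 33]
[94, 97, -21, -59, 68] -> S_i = Random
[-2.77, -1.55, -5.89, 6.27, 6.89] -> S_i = Random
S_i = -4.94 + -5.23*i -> [-4.94, -10.17, -15.4, -20.63, -25.86]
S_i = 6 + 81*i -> [6, 87, 168, 249, 330]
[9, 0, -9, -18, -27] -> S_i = 9 + -9*i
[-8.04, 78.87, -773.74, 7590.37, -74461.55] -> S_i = -8.04*(-9.81)^i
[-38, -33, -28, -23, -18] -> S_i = -38 + 5*i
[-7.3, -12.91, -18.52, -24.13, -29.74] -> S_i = -7.30 + -5.61*i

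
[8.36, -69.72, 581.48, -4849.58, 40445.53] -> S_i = 8.36*(-8.34)^i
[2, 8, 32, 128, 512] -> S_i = 2*4^i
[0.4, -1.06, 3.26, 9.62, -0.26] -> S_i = Random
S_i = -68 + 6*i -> [-68, -62, -56, -50, -44]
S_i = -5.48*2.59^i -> [-5.48, -14.19, -36.76, -95.21, -246.59]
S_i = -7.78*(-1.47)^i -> [-7.78, 11.44, -16.81, 24.71, -36.33]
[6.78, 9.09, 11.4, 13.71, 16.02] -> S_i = 6.78 + 2.31*i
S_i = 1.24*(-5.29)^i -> [1.24, -6.56, 34.7, -183.56, 971.06]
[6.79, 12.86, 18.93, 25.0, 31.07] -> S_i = 6.79 + 6.07*i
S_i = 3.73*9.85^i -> [3.73, 36.74, 361.89, 3564.66, 35111.85]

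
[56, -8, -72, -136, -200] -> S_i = 56 + -64*i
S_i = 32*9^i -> [32, 288, 2592, 23328, 209952]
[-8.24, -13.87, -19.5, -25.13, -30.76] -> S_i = -8.24 + -5.63*i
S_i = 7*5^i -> [7, 35, 175, 875, 4375]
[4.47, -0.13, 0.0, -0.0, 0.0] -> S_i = 4.47*(-0.03)^i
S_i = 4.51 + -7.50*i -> [4.51, -2.99, -10.49, -17.99, -25.49]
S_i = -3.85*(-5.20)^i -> [-3.85, 20.02, -104.1, 541.34, -2814.97]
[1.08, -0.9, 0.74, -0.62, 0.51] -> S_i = 1.08*(-0.83)^i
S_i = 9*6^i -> [9, 54, 324, 1944, 11664]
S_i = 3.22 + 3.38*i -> [3.22, 6.6, 9.98, 13.36, 16.74]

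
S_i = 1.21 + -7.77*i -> [1.21, -6.56, -14.33, -22.1, -29.87]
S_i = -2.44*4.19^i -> [-2.44, -10.22, -42.84, -179.49, -752.05]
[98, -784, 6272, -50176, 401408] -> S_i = 98*-8^i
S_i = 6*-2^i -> [6, -12, 24, -48, 96]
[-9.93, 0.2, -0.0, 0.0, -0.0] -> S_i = -9.93*(-0.02)^i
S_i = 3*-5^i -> [3, -15, 75, -375, 1875]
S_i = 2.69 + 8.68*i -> [2.69, 11.37, 20.05, 28.73, 37.41]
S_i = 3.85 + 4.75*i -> [3.85, 8.6, 13.35, 18.1, 22.85]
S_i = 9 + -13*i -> [9, -4, -17, -30, -43]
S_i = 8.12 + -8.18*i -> [8.12, -0.06, -8.24, -16.42, -24.6]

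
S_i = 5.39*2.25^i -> [5.39, 12.13, 27.29, 61.4, 138.14]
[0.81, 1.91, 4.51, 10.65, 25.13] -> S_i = 0.81*2.36^i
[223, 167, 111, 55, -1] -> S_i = 223 + -56*i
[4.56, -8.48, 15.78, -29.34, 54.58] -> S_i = 4.56*(-1.86)^i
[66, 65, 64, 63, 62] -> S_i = 66 + -1*i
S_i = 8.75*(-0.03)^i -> [8.75, -0.26, 0.01, -0.0, 0.0]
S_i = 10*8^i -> [10, 80, 640, 5120, 40960]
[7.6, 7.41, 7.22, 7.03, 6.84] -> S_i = 7.60 + -0.19*i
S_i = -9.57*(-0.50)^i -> [-9.57, 4.78, -2.39, 1.2, -0.6]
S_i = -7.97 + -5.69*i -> [-7.97, -13.66, -19.35, -25.04, -30.73]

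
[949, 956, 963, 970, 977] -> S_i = 949 + 7*i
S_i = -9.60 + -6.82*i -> [-9.6, -16.42, -23.24, -30.06, -36.88]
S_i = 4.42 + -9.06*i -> [4.42, -4.64, -13.7, -22.76, -31.82]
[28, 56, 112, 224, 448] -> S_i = 28*2^i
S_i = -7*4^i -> [-7, -28, -112, -448, -1792]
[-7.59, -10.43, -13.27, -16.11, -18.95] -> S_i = -7.59 + -2.84*i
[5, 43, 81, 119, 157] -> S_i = 5 + 38*i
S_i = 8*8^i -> [8, 64, 512, 4096, 32768]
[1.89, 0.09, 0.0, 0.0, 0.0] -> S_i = 1.89*0.05^i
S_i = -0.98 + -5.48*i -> [-0.98, -6.46, -11.94, -17.42, -22.9]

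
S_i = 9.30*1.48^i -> [9.3, 13.76, 20.37, 30.15, 44.62]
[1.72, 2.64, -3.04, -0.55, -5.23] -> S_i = Random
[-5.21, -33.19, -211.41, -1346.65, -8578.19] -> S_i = -5.21*6.37^i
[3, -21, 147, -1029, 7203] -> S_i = 3*-7^i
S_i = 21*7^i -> [21, 147, 1029, 7203, 50421]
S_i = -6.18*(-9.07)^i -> [-6.18, 56.05, -508.4, 4611.16, -41823.24]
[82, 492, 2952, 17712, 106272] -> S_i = 82*6^i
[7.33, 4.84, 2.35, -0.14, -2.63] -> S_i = 7.33 + -2.49*i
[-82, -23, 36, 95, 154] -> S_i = -82 + 59*i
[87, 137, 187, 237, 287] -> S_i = 87 + 50*i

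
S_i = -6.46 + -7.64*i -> [-6.46, -14.1, -21.74, -29.38, -37.02]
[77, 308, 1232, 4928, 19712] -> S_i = 77*4^i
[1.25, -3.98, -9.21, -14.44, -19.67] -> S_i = 1.25 + -5.23*i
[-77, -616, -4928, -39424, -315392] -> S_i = -77*8^i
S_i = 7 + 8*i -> [7, 15, 23, 31, 39]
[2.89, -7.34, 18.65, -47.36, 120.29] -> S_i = 2.89*(-2.54)^i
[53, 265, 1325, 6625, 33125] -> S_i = 53*5^i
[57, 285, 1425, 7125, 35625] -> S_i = 57*5^i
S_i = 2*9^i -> [2, 18, 162, 1458, 13122]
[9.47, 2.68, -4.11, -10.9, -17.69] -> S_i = 9.47 + -6.79*i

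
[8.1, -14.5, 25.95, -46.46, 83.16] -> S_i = 8.10*(-1.79)^i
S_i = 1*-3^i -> [1, -3, 9, -27, 81]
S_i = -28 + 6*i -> [-28, -22, -16, -10, -4]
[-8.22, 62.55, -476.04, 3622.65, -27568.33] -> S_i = -8.22*(-7.61)^i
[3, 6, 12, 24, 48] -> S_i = 3*2^i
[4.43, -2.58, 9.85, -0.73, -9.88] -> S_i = Random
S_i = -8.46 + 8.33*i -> [-8.46, -0.13, 8.2, 16.53, 24.86]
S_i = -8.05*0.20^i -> [-8.05, -1.61, -0.32, -0.06, -0.01]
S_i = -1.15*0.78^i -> [-1.15, -0.9, -0.7, -0.55, -0.43]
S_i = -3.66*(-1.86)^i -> [-3.66, 6.81, -12.66, 23.55, -43.81]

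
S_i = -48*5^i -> [-48, -240, -1200, -6000, -30000]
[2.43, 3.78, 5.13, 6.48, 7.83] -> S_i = 2.43 + 1.35*i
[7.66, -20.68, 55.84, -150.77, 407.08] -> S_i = 7.66*(-2.70)^i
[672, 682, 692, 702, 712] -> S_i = 672 + 10*i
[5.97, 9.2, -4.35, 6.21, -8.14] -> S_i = Random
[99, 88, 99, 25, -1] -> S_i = Random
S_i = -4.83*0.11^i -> [-4.83, -0.53, -0.06, -0.01, -0.0]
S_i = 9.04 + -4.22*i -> [9.04, 4.82, 0.6, -3.62, -7.84]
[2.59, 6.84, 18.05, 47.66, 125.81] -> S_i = 2.59*2.64^i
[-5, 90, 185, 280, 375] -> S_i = -5 + 95*i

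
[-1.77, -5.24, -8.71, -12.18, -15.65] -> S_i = -1.77 + -3.47*i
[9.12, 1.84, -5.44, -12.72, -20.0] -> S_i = 9.12 + -7.28*i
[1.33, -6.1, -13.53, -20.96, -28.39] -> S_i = 1.33 + -7.43*i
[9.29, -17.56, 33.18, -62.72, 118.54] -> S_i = 9.29*(-1.89)^i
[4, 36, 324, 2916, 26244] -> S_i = 4*9^i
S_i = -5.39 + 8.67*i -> [-5.39, 3.28, 11.95, 20.62, 29.29]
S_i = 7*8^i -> [7, 56, 448, 3584, 28672]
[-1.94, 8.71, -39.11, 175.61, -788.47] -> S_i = -1.94*(-4.49)^i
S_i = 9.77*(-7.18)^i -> [9.77, -70.15, 503.67, -3616.33, 25965.24]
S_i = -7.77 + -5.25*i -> [-7.77, -13.02, -18.27, -23.52, -28.77]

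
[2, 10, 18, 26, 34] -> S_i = 2 + 8*i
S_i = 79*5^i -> [79, 395, 1975, 9875, 49375]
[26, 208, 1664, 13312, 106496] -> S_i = 26*8^i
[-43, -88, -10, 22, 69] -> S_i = Random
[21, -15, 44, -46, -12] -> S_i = Random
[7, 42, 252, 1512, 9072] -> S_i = 7*6^i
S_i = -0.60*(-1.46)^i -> [-0.6, 0.88, -1.28, 1.87, -2.73]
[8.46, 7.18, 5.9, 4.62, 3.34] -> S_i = 8.46 + -1.28*i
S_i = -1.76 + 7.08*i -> [-1.76, 5.32, 12.4, 19.48, 26.56]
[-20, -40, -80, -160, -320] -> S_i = -20*2^i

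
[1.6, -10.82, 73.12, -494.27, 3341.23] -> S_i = 1.60*(-6.76)^i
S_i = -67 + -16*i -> [-67, -83, -99, -115, -131]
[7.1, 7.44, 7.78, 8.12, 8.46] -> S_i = 7.10 + 0.34*i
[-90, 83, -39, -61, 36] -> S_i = Random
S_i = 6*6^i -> [6, 36, 216, 1296, 7776]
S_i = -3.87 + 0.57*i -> [-3.87, -3.3, -2.73, -2.16, -1.59]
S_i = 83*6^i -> [83, 498, 2988, 17928, 107568]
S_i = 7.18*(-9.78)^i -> [7.18, -70.22, 686.76, -6716.47, 65687.07]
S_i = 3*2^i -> [3, 6, 12, 24, 48]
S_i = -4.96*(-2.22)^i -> [-4.96, 11.01, -24.44, 54.27, -120.47]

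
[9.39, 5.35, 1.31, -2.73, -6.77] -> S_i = 9.39 + -4.04*i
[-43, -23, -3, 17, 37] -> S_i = -43 + 20*i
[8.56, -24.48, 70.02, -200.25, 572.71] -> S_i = 8.56*(-2.86)^i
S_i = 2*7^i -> [2, 14, 98, 686, 4802]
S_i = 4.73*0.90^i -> [4.73, 4.26, 3.83, 3.45, 3.1]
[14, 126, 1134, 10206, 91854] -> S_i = 14*9^i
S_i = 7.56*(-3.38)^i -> [7.56, -25.55, 86.37, -291.93, 986.71]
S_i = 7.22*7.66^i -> [7.22, 55.31, 423.64, 3245.07, 24857.2]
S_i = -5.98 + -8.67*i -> [-5.98, -14.65, -23.32, -31.99, -40.66]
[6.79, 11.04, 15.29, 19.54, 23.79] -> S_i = 6.79 + 4.25*i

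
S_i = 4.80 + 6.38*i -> [4.8, 11.18, 17.56, 23.94, 30.32]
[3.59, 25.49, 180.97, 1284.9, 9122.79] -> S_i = 3.59*7.10^i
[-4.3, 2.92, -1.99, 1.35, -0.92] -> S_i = -4.30*(-0.68)^i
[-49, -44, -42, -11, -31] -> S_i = Random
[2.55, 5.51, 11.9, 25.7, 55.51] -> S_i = 2.55*2.16^i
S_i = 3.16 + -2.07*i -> [3.16, 1.09, -0.98, -3.05, -5.12]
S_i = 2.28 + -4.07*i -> [2.28, -1.79, -5.86, -9.93, -14.0]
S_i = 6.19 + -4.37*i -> [6.19, 1.82, -2.55, -6.92, -11.29]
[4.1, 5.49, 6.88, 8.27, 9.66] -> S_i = 4.10 + 1.39*i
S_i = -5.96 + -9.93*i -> [-5.96, -15.89, -25.82, -35.75, -45.68]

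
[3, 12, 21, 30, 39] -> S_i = 3 + 9*i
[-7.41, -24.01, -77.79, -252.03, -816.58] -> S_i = -7.41*3.24^i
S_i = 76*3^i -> [76, 228, 684, 2052, 6156]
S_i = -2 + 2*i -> [-2, 0, 2, 4, 6]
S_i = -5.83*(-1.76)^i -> [-5.83, 10.26, -18.06, 31.78, -55.94]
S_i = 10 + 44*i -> [10, 54, 98, 142, 186]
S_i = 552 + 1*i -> [552, 553, 554, 555, 556]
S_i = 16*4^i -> [16, 64, 256, 1024, 4096]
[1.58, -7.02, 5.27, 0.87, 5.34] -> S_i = Random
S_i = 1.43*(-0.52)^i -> [1.43, -0.74, 0.39, -0.2, 0.1]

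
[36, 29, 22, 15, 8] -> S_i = 36 + -7*i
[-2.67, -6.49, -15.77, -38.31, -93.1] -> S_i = -2.67*2.43^i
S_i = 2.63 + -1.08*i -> [2.63, 1.55, 0.47, -0.61, -1.69]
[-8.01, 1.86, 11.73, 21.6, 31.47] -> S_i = -8.01 + 9.87*i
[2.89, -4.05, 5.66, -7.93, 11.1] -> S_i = 2.89*(-1.40)^i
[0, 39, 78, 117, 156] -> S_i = 0 + 39*i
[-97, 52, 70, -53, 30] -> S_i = Random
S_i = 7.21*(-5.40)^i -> [7.21, -38.93, 210.24, -1135.32, 6130.7]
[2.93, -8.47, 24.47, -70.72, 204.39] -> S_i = 2.93*(-2.89)^i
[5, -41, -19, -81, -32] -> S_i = Random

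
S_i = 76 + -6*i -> [76, 70, 64, 58, 52]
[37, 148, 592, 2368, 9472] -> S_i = 37*4^i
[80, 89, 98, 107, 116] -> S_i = 80 + 9*i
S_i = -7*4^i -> [-7, -28, -112, -448, -1792]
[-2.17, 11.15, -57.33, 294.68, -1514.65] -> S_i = -2.17*(-5.14)^i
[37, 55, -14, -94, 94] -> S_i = Random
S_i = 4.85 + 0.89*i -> [4.85, 5.74, 6.63, 7.52, 8.41]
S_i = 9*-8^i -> [9, -72, 576, -4608, 36864]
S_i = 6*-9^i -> [6, -54, 486, -4374, 39366]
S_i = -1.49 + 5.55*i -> [-1.49, 4.06, 9.61, 15.16, 20.71]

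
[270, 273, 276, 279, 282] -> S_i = 270 + 3*i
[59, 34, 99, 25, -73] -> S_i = Random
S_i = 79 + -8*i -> [79, 71, 63, 55, 47]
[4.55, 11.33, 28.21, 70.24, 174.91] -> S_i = 4.55*2.49^i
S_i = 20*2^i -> [20, 40, 80, 160, 320]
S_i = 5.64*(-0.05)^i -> [5.64, -0.28, 0.01, -0.0, 0.0]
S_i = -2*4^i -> [-2, -8, -32, -128, -512]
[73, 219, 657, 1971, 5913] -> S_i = 73*3^i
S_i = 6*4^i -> [6, 24, 96, 384, 1536]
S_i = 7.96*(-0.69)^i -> [7.96, -5.49, 3.79, -2.61, 1.8]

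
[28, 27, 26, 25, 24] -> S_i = 28 + -1*i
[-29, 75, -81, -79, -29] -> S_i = Random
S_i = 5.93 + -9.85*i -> [5.93, -3.92, -13.77, -23.62, -33.47]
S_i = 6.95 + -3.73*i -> [6.95, 3.22, -0.51, -4.24, -7.97]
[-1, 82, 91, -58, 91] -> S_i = Random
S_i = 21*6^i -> [21, 126, 756, 4536, 27216]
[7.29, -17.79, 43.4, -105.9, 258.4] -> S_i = 7.29*(-2.44)^i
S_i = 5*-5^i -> [5, -25, 125, -625, 3125]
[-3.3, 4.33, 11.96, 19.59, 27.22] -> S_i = -3.30 + 7.63*i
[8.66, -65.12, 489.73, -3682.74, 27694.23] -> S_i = 8.66*(-7.52)^i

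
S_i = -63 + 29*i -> [-63, -34, -5, 24, 53]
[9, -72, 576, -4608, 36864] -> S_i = 9*-8^i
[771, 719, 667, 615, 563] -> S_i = 771 + -52*i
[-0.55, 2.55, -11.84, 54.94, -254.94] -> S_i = -0.55*(-4.64)^i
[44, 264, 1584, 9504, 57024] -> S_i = 44*6^i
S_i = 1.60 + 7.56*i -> [1.6, 9.16, 16.72, 24.28, 31.84]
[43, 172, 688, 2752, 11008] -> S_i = 43*4^i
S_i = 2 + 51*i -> [2, 53, 104, 155, 206]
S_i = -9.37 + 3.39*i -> [-9.37, -5.98, -2.59, 0.8, 4.19]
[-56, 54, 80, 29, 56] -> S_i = Random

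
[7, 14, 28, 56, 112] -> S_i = 7*2^i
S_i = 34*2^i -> [34, 68, 136, 272, 544]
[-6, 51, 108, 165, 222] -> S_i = -6 + 57*i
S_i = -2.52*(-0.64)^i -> [-2.52, 1.61, -1.03, 0.66, -0.42]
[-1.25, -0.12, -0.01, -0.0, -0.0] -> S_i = -1.25*0.10^i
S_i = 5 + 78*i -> [5, 83, 161, 239, 317]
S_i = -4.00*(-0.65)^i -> [-4.0, 2.6, -1.69, 1.1, -0.71]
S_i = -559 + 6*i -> [-559, -553, -547, -541, -535]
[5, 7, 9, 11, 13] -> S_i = 5 + 2*i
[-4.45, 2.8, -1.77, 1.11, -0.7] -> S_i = -4.45*(-0.63)^i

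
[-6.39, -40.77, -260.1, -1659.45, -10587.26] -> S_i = -6.39*6.38^i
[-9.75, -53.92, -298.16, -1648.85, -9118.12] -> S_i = -9.75*5.53^i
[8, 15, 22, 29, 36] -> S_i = 8 + 7*i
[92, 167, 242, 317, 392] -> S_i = 92 + 75*i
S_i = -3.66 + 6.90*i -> [-3.66, 3.24, 10.14, 17.04, 23.94]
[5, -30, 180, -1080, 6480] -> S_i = 5*-6^i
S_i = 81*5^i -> [81, 405, 2025, 10125, 50625]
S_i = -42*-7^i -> [-42, 294, -2058, 14406, -100842]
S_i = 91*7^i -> [91, 637, 4459, 31213, 218491]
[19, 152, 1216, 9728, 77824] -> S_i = 19*8^i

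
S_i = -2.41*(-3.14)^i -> [-2.41, 7.57, -23.76, 74.61, -234.28]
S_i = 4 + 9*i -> [4, 13, 22, 31, 40]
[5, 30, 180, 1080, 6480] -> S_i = 5*6^i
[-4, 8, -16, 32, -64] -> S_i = -4*-2^i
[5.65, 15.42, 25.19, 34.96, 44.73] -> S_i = 5.65 + 9.77*i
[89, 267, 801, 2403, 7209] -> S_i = 89*3^i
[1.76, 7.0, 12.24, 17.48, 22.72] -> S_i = 1.76 + 5.24*i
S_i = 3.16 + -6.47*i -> [3.16, -3.31, -9.78, -16.25, -22.72]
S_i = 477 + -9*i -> [477, 468, 459, 450, 441]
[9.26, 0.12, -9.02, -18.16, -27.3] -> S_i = 9.26 + -9.14*i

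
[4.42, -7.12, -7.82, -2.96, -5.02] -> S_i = Random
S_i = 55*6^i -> [55, 330, 1980, 11880, 71280]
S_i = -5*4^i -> [-5, -20, -80, -320, -1280]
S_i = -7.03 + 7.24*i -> [-7.03, 0.21, 7.45, 14.69, 21.93]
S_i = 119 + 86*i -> [119, 205, 291, 377, 463]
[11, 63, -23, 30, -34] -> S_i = Random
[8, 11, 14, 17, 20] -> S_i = 8 + 3*i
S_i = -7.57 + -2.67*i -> [-7.57, -10.24, -12.91, -15.58, -18.25]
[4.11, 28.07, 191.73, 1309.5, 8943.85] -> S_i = 4.11*6.83^i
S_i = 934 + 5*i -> [934, 939, 944, 949, 954]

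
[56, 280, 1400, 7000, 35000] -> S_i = 56*5^i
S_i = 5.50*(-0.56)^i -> [5.5, -3.08, 1.72, -0.97, 0.54]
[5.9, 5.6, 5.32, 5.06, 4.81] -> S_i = 5.90*0.95^i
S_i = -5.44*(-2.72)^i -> [-5.44, 14.8, -40.25, 109.47, -297.77]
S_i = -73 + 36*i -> [-73, -37, -1, 35, 71]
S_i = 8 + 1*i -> [8, 9, 10, 11, 12]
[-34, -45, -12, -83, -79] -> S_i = Random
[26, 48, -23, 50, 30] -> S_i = Random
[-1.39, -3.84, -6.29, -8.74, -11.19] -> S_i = -1.39 + -2.45*i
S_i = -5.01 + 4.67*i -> [-5.01, -0.34, 4.33, 9.0, 13.67]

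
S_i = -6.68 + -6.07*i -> [-6.68, -12.75, -18.82, -24.89, -30.96]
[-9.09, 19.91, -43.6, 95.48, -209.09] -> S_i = -9.09*(-2.19)^i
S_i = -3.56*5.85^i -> [-3.56, -20.83, -121.83, -712.72, -4169.4]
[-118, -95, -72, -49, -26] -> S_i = -118 + 23*i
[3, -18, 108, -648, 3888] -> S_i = 3*-6^i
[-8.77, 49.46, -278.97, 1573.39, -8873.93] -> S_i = -8.77*(-5.64)^i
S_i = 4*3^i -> [4, 12, 36, 108, 324]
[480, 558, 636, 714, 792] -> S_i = 480 + 78*i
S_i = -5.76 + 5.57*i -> [-5.76, -0.19, 5.38, 10.95, 16.52]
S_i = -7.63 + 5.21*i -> [-7.63, -2.42, 2.79, 8.0, 13.21]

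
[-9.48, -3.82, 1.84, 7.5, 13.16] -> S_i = -9.48 + 5.66*i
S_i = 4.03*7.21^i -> [4.03, 29.06, 209.5, 1510.47, 10890.46]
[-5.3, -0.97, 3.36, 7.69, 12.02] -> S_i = -5.30 + 4.33*i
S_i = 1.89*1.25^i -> [1.89, 2.36, 2.95, 3.69, 4.61]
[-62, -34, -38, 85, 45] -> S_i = Random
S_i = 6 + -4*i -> [6, 2, -2, -6, -10]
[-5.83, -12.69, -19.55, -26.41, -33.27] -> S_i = -5.83 + -6.86*i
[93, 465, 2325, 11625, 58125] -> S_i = 93*5^i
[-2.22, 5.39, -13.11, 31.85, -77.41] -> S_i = -2.22*(-2.43)^i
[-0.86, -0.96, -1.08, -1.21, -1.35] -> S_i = -0.86*1.12^i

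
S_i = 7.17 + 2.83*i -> [7.17, 10.0, 12.83, 15.66, 18.49]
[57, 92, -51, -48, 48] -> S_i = Random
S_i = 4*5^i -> [4, 20, 100, 500, 2500]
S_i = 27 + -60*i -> [27, -33, -93, -153, -213]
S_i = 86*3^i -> [86, 258, 774, 2322, 6966]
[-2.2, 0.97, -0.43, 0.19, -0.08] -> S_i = -2.20*(-0.44)^i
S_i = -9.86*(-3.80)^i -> [-9.86, 37.47, -142.38, 541.04, -2055.94]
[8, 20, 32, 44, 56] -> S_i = 8 + 12*i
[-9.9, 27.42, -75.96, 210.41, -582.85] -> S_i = -9.90*(-2.77)^i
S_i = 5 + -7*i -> [5, -2, -9, -16, -23]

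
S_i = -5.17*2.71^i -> [-5.17, -14.01, -37.97, -102.9, -278.85]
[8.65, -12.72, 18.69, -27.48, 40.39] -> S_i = 8.65*(-1.47)^i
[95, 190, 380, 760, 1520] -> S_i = 95*2^i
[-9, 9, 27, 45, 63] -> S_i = -9 + 18*i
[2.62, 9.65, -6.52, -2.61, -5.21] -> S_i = Random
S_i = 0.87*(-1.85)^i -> [0.87, -1.61, 2.98, -5.51, 10.19]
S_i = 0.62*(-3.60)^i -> [0.62, -2.23, 8.04, -28.93, 104.14]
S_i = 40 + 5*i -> [40, 45, 50, 55, 60]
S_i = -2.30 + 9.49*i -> [-2.3, 7.19, 16.68, 26.17, 35.66]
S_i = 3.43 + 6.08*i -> [3.43, 9.51, 15.59, 21.67, 27.75]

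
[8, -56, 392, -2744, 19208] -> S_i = 8*-7^i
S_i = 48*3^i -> [48, 144, 432, 1296, 3888]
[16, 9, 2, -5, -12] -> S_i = 16 + -7*i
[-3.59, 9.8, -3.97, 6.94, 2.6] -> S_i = Random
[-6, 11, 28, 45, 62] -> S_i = -6 + 17*i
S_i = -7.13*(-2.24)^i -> [-7.13, 15.97, -35.78, 80.14, -179.51]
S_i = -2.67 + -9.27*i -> [-2.67, -11.94, -21.21, -30.48, -39.75]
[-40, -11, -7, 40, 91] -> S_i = Random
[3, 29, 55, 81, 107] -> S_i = 3 + 26*i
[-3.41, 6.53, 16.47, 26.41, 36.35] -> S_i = -3.41 + 9.94*i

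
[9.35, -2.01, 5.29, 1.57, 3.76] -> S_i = Random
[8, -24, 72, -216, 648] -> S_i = 8*-3^i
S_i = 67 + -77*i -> [67, -10, -87, -164, -241]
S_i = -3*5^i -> [-3, -15, -75, -375, -1875]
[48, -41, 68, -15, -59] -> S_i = Random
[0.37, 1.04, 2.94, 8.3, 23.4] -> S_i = 0.37*2.82^i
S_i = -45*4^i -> [-45, -180, -720, -2880, -11520]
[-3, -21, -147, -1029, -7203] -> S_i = -3*7^i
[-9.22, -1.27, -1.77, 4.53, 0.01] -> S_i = Random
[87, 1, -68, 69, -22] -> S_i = Random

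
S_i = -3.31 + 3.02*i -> [-3.31, -0.29, 2.73, 5.75, 8.77]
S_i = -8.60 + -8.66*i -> [-8.6, -17.26, -25.92, -34.58, -43.24]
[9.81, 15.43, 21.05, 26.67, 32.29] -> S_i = 9.81 + 5.62*i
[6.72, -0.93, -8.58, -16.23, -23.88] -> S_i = 6.72 + -7.65*i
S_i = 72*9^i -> [72, 648, 5832, 52488, 472392]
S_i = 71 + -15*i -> [71, 56, 41, 26, 11]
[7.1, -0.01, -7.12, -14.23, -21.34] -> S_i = 7.10 + -7.11*i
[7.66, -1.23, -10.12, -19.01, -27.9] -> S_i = 7.66 + -8.89*i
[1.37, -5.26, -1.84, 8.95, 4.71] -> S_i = Random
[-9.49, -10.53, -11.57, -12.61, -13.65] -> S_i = -9.49 + -1.04*i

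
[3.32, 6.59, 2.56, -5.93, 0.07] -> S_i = Random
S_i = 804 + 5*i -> [804, 809, 814, 819, 824]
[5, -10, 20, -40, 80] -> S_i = 5*-2^i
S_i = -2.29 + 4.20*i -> [-2.29, 1.91, 6.11, 10.31, 14.51]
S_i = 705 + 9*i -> [705, 714, 723, 732, 741]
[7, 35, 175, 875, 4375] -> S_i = 7*5^i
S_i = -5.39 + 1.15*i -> [-5.39, -4.24, -3.09, -1.94, -0.79]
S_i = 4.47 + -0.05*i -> [4.47, 4.42, 4.37, 4.32, 4.27]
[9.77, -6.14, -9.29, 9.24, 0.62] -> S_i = Random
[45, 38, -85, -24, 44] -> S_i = Random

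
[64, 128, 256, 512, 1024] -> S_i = 64*2^i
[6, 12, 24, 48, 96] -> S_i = 6*2^i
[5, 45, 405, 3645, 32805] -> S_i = 5*9^i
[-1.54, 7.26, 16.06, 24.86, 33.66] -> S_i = -1.54 + 8.80*i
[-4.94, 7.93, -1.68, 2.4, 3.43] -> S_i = Random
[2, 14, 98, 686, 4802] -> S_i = 2*7^i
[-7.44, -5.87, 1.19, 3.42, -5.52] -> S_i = Random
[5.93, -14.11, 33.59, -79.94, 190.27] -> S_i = 5.93*(-2.38)^i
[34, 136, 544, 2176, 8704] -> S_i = 34*4^i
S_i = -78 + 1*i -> [-78, -77, -76, -75, -74]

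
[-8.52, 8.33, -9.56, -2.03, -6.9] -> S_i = Random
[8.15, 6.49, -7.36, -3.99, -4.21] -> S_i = Random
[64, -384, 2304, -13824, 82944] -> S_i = 64*-6^i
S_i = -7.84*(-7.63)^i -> [-7.84, 59.82, -456.42, 3482.49, -26571.39]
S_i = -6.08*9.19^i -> [-6.08, -55.88, -513.49, -4719.0, -43367.62]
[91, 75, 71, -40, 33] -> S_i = Random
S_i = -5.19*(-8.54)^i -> [-5.19, 44.32, -378.52, 3232.52, -27605.7]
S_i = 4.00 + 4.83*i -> [4.0, 8.83, 13.66, 18.49, 23.32]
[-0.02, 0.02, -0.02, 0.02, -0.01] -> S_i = -0.02*(-0.92)^i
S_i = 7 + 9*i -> [7, 16, 25, 34, 43]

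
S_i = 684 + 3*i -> [684, 687, 690, 693, 696]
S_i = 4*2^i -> [4, 8, 16, 32, 64]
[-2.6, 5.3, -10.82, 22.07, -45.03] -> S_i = -2.60*(-2.04)^i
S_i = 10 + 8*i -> [10, 18, 26, 34, 42]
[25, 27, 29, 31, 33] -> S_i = 25 + 2*i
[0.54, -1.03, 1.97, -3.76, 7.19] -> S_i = 0.54*(-1.91)^i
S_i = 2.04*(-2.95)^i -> [2.04, -6.02, 17.75, -52.37, 154.5]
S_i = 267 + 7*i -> [267, 274, 281, 288, 295]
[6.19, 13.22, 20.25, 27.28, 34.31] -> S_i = 6.19 + 7.03*i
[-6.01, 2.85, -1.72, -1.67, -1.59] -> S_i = Random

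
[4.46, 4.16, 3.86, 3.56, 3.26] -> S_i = 4.46 + -0.30*i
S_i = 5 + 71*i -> [5, 76, 147, 218, 289]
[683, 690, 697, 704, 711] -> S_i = 683 + 7*i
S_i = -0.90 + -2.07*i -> [-0.9, -2.97, -5.04, -7.11, -9.18]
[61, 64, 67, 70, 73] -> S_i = 61 + 3*i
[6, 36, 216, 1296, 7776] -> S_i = 6*6^i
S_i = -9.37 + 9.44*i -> [-9.37, 0.07, 9.51, 18.95, 28.39]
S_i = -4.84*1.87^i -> [-4.84, -9.05, -16.92, -31.65, -59.19]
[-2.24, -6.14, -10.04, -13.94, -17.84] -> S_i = -2.24 + -3.90*i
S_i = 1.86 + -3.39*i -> [1.86, -1.53, -4.92, -8.31, -11.7]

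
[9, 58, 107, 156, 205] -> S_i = 9 + 49*i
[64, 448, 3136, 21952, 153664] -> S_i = 64*7^i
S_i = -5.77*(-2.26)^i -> [-5.77, 13.04, -29.47, 66.6, -150.53]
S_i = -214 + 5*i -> [-214, -209, -204, -199, -194]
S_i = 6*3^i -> [6, 18, 54, 162, 486]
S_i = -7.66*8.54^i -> [-7.66, -65.42, -558.66, -4770.92, -40743.68]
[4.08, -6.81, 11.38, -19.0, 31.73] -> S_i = 4.08*(-1.67)^i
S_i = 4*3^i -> [4, 12, 36, 108, 324]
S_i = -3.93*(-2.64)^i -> [-3.93, 10.38, -27.39, 72.31, -190.9]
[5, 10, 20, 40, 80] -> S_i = 5*2^i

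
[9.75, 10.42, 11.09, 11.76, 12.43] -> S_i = 9.75 + 0.67*i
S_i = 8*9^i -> [8, 72, 648, 5832, 52488]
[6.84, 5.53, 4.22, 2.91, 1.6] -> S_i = 6.84 + -1.31*i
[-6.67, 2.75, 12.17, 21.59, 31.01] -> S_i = -6.67 + 9.42*i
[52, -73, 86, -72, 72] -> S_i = Random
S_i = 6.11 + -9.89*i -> [6.11, -3.78, -13.67, -23.56, -33.45]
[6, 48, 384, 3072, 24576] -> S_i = 6*8^i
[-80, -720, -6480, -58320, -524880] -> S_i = -80*9^i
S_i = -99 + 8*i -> [-99, -91, -83, -75, -67]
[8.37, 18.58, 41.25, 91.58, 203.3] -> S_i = 8.37*2.22^i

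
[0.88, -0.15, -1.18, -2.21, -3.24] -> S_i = 0.88 + -1.03*i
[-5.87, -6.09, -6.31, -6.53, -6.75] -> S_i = -5.87 + -0.22*i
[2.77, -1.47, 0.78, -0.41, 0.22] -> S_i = 2.77*(-0.53)^i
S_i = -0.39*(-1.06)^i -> [-0.39, 0.41, -0.44, 0.46, -0.49]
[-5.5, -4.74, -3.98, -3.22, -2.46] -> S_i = -5.50 + 0.76*i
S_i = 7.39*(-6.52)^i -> [7.39, -48.18, 314.15, -2048.27, 13354.72]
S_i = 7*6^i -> [7, 42, 252, 1512, 9072]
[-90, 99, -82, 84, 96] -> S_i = Random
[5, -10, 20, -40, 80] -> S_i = 5*-2^i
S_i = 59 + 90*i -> [59, 149, 239, 329, 419]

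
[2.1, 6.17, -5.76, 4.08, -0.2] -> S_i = Random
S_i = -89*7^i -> [-89, -623, -4361, -30527, -213689]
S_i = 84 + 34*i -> [84, 118, 152, 186, 220]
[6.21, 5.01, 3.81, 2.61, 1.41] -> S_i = 6.21 + -1.20*i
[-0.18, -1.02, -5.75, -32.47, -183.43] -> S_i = -0.18*5.65^i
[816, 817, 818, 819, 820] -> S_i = 816 + 1*i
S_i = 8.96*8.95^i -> [8.96, 80.19, 717.72, 6423.58, 57491.04]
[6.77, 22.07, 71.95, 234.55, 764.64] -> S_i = 6.77*3.26^i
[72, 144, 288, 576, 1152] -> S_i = 72*2^i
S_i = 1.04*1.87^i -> [1.04, 1.94, 3.64, 6.8, 12.72]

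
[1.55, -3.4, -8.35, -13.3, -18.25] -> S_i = 1.55 + -4.95*i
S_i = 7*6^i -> [7, 42, 252, 1512, 9072]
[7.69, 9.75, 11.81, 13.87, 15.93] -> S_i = 7.69 + 2.06*i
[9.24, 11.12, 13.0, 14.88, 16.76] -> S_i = 9.24 + 1.88*i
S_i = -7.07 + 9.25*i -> [-7.07, 2.18, 11.43, 20.68, 29.93]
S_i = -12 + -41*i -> [-12, -53, -94, -135, -176]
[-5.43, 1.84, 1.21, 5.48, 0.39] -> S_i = Random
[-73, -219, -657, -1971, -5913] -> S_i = -73*3^i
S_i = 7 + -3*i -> [7, 4, 1, -2, -5]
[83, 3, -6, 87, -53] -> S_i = Random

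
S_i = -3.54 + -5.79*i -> [-3.54, -9.33, -15.12, -20.91, -26.7]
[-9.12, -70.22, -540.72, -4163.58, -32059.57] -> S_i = -9.12*7.70^i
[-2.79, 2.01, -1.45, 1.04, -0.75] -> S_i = -2.79*(-0.72)^i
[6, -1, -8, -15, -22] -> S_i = 6 + -7*i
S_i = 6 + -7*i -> [6, -1, -8, -15, -22]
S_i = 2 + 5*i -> [2, 7, 12, 17, 22]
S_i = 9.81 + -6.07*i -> [9.81, 3.74, -2.33, -8.4, -14.47]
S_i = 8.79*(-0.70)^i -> [8.79, -6.15, 4.31, -3.01, 2.11]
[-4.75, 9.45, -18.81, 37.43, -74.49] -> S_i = -4.75*(-1.99)^i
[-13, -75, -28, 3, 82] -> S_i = Random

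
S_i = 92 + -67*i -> [92, 25, -42, -109, -176]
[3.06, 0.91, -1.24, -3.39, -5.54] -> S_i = 3.06 + -2.15*i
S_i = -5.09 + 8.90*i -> [-5.09, 3.81, 12.71, 21.61, 30.51]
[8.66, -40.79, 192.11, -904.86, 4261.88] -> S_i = 8.66*(-4.71)^i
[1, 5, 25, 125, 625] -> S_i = 1*5^i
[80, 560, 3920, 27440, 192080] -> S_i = 80*7^i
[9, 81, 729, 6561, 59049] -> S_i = 9*9^i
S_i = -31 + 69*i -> [-31, 38, 107, 176, 245]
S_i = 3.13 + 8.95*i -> [3.13, 12.08, 21.03, 29.98, 38.93]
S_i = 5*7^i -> [5, 35, 245, 1715, 12005]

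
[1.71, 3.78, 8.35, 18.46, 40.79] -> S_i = 1.71*2.21^i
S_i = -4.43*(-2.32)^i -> [-4.43, 10.28, -23.84, 55.32, -128.34]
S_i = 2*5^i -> [2, 10, 50, 250, 1250]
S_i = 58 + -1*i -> [58, 57, 56, 55, 54]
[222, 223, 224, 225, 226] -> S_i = 222 + 1*i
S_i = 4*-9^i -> [4, -36, 324, -2916, 26244]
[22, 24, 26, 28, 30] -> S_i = 22 + 2*i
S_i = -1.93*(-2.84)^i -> [-1.93, 5.48, -15.57, 44.21, -125.55]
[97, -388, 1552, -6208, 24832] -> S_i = 97*-4^i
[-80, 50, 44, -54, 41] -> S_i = Random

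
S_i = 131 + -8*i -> [131, 123, 115, 107, 99]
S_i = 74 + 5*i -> [74, 79, 84, 89, 94]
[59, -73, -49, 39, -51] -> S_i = Random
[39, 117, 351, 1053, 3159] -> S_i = 39*3^i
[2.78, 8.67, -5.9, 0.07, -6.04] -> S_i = Random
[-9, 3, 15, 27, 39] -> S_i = -9 + 12*i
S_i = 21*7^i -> [21, 147, 1029, 7203, 50421]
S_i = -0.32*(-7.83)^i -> [-0.32, 2.51, -19.62, 153.62, -1202.81]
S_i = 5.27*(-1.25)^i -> [5.27, -6.59, 8.23, -10.29, 12.87]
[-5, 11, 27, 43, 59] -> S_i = -5 + 16*i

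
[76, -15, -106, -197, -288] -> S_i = 76 + -91*i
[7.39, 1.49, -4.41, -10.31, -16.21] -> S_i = 7.39 + -5.90*i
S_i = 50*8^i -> [50, 400, 3200, 25600, 204800]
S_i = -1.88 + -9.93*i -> [-1.88, -11.81, -21.74, -31.67, -41.6]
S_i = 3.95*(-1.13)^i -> [3.95, -4.46, 5.04, -5.7, 6.44]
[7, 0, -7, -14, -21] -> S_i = 7 + -7*i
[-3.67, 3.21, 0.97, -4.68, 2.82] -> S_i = Random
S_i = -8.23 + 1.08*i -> [-8.23, -7.15, -6.07, -4.99, -3.91]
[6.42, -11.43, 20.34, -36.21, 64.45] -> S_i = 6.42*(-1.78)^i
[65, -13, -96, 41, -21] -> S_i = Random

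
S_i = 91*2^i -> [91, 182, 364, 728, 1456]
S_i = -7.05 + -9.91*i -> [-7.05, -16.96, -26.87, -36.78, -46.69]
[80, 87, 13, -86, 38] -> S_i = Random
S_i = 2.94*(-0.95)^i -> [2.94, -2.79, 2.65, -2.52, 2.39]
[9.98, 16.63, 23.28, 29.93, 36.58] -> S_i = 9.98 + 6.65*i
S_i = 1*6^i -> [1, 6, 36, 216, 1296]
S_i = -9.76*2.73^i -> [-9.76, -26.64, -72.74, -198.58, -542.13]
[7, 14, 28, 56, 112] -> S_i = 7*2^i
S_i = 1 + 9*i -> [1, 10, 19, 28, 37]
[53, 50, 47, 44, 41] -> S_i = 53 + -3*i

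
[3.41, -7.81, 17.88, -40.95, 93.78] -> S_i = 3.41*(-2.29)^i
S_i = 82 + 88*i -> [82, 170, 258, 346, 434]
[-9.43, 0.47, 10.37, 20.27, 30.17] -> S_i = -9.43 + 9.90*i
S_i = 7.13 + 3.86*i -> [7.13, 10.99, 14.85, 18.71, 22.57]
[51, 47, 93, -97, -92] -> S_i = Random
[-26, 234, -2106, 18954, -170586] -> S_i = -26*-9^i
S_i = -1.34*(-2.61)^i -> [-1.34, 3.5, -9.13, 23.82, -62.18]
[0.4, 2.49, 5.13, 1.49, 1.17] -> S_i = Random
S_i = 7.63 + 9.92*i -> [7.63, 17.55, 27.47, 37.39, 47.31]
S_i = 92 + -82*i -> [92, 10, -72, -154, -236]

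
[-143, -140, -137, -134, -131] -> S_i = -143 + 3*i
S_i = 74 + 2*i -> [74, 76, 78, 80, 82]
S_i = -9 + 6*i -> [-9, -3, 3, 9, 15]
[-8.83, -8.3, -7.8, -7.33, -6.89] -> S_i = -8.83*0.94^i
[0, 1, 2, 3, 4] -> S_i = 0 + 1*i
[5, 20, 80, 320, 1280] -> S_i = 5*4^i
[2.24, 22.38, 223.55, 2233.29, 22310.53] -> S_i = 2.24*9.99^i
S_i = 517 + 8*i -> [517, 525, 533, 541, 549]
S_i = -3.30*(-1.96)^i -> [-3.3, 6.47, -12.68, 24.85, -48.7]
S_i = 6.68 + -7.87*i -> [6.68, -1.19, -9.06, -16.93, -24.8]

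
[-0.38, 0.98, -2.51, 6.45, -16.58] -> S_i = -0.38*(-2.57)^i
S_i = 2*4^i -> [2, 8, 32, 128, 512]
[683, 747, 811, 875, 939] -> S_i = 683 + 64*i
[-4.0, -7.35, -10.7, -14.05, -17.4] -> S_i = -4.00 + -3.35*i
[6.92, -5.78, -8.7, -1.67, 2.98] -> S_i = Random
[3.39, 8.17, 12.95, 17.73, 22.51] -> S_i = 3.39 + 4.78*i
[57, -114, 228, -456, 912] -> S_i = 57*-2^i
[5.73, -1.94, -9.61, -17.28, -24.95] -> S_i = 5.73 + -7.67*i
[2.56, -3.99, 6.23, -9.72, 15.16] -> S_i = 2.56*(-1.56)^i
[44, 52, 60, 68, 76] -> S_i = 44 + 8*i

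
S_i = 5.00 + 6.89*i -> [5.0, 11.89, 18.78, 25.67, 32.56]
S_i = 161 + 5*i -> [161, 166, 171, 176, 181]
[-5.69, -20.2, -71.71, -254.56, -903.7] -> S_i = -5.69*3.55^i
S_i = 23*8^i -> [23, 184, 1472, 11776, 94208]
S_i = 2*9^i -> [2, 18, 162, 1458, 13122]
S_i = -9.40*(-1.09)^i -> [-9.4, 10.25, -11.17, 12.17, -13.27]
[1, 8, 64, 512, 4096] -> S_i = 1*8^i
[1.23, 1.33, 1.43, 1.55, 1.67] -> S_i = 1.23*1.08^i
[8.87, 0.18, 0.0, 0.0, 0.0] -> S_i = 8.87*0.02^i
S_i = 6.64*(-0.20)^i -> [6.64, -1.33, 0.27, -0.05, 0.01]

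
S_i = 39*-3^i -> [39, -117, 351, -1053, 3159]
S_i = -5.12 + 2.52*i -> [-5.12, -2.6, -0.08, 2.44, 4.96]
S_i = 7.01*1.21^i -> [7.01, 8.48, 10.26, 12.42, 15.03]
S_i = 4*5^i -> [4, 20, 100, 500, 2500]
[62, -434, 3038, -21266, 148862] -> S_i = 62*-7^i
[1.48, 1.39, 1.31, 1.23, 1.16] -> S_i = 1.48*0.94^i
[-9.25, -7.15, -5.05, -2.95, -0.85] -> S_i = -9.25 + 2.10*i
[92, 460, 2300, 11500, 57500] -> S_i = 92*5^i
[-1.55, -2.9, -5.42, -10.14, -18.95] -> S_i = -1.55*1.87^i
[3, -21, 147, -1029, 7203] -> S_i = 3*-7^i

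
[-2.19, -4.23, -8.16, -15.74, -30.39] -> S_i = -2.19*1.93^i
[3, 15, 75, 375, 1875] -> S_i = 3*5^i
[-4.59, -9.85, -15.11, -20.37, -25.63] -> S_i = -4.59 + -5.26*i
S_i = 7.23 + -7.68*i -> [7.23, -0.45, -8.13, -15.81, -23.49]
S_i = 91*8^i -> [91, 728, 5824, 46592, 372736]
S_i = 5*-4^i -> [5, -20, 80, -320, 1280]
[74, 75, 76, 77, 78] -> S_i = 74 + 1*i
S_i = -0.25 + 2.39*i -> [-0.25, 2.14, 4.53, 6.92, 9.31]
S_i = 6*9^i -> [6, 54, 486, 4374, 39366]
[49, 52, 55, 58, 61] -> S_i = 49 + 3*i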